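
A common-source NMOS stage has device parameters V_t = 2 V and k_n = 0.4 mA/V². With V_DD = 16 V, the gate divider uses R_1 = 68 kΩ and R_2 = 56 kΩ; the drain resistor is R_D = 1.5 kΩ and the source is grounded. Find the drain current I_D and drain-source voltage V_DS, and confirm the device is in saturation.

V_G = V_DD·R_2/(R_1+R_2) = 16×56/124 = 7.23 V. With the source grounded, V_GS = V_G = 7.23 V.
Assume saturation: I_D = (k_n/2)(V_GS − V_t)² = (0.4/2)×(7.23 − 2)² = 0.2×5.23² = 5.46 mA.
V_DS = V_DD − I_D·R_D = 16 − 5.46×1.5 = 7.81 V.
Saturation requires V_DS ≥ V_GS − V_t = 5.23 V; 7.81 ≥ 5.23 ✓.

I_D ≈ 5.5 mA, V_DS ≈ 7.8 V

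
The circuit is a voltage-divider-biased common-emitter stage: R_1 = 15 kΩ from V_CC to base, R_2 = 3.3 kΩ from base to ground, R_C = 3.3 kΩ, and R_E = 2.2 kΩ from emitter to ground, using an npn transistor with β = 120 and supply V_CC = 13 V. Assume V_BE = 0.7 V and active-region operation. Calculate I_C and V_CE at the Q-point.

Thevenize the base divider: V_Th = V_CC·R_2/(R_1+R_2) = 13×3.3/18.3 = 2.34 V, R_Th = R_1‖R_2 = 2.7 kΩ.
Base-emitter loop: V_Th = I_B·R_Th + V_BE + (β+1)I_B·R_E, so I_B = (2.34 − 0.7) / (2.7 + 121×2.2) = 0.00611 mA.
I_C = β·I_B = 120×0.00611 = 0.734 mA, and I_E = (β+1)I_B = 0.74 mA.
V_CE = V_CC − I_C·R_C − I_E·R_E = 13 − 0.734×3.3 − 0.74×2.2 = 8.95 V.
V_CE = 8.95 V > 0.2 V confirms active-region operation.

I_C ≈ 0.73 mA, V_CE ≈ 9 V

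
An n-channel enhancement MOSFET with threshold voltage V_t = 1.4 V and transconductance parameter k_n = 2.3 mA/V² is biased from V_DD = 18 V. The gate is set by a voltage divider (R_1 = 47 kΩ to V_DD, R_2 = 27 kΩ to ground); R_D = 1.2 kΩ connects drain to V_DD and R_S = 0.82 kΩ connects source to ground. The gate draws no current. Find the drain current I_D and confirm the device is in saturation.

V_G = V_DD·R_2/(R_1+R_2) = 18×27/74 = 6.57 V.
Assume saturation: I_D = (k_n/2)(V_GS − V_t)² with V_GS = V_G − I_D·R_S = 6.57 − 0.82·I_D.
Substituting gives 0.773·I_D² − 10.7·I_D + 30.7 = 0, with roots I_D = 4.02 or 9.88 mA.
The root I_D = 9.88 mA gives V_GS = -1.53 V ≤ V_t, so take I_D = 4.02 mA.
Then V_GS = 3.27 V and V_DS = V_DD − I_D(R_D+R_S) = 18 − 4.02×2.02 = 9.88 V.
Saturation requires V_DS ≥ V_GS − V_t = 1.87 V; 9.88 ≥ 1.87 ✓.

I_D ≈ 4 mA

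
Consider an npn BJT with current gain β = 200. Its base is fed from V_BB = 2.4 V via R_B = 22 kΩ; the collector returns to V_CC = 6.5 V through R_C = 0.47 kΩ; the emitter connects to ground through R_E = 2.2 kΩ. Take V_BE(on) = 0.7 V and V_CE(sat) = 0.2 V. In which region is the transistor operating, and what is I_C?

Assume active. Base-emitter loop: I_B = (V_BB − V_BE)/(R_B + (β+1)R_E) = (2.4 − 0.7)/(22 + 201×2.2) = 0.00366 mA.
I_C = β·I_B = 200×0.00366 = 0.732 mA.
V_CE = V_CC − I_C·R_C − I_E·R_E = 6.5 − 0.732×0.47 − 0.736×2.2 = 4.54 V > V_CE(sat), so the active-region assumption holds.

active; I_C ≈ 0.73 mA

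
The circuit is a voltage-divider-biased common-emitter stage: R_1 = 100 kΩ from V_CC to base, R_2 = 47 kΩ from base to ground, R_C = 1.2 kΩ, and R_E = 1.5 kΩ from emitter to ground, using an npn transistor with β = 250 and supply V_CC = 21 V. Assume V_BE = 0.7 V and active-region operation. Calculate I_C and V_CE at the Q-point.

Thevenize the base divider: V_Th = V_CC·R_2/(R_1+R_2) = 21×47/147 = 6.71 V, R_Th = R_1‖R_2 = 32 kΩ.
Base-emitter loop: V_Th = I_B·R_Th + V_BE + (β+1)I_B·R_E, so I_B = (6.71 − 0.7) / (32 + 251×1.5) = 0.0147 mA.
I_C = β·I_B = 250×0.0147 = 3.68 mA, and I_E = (β+1)I_B = 3.7 mA.
V_CE = V_CC − I_C·R_C − I_E·R_E = 21 − 3.68×1.2 − 3.7×1.5 = 11 V.
V_CE = 11 V > 0.2 V confirms active-region operation.

I_C ≈ 3.7 mA, V_CE ≈ 11 V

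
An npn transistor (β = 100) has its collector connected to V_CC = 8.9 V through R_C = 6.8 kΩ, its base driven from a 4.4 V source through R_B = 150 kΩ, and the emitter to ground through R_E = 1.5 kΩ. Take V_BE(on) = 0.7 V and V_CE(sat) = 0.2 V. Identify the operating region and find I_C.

saturation; I_C ≈ 1 mA

Assume active: I_B = (4.4 − 0.7)/(150 + 101×1.5) = 0.0123 mA, I_C = β·I_B = 1.23 mA.
Then V_CE = 8.9 − 1.23×6.8 − 1.24×1.5 = -1.3 V < 0.2 V — the active assumption fails.
Re-solve with V_CE = 0.2 V. KCL at the emitter: V_E/R_E = (V_BB−0.7−V_E)/R_B + (V_CC−0.2−V_E)/R_C, giving V_E = 1.59 V.
I_C = (V_CC − 0.2 − V_E)/R_C = (8.7 − 1.59)/6.8 = 1.05 mA.
Check: I_B = (3.7 − 1.59)/150 = 0.0141 mA, and β·I_B = 1.41 mA > I_C, confirming saturation.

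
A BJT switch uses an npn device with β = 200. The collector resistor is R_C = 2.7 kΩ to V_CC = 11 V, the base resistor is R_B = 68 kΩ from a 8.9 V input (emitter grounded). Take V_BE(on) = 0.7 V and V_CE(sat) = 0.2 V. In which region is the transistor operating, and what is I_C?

saturation; I_C ≈ 4 mA

Assume active: I_B = (8.9 − 0.7)/68 = 0.121 mA, giving I_C = β·I_B = 24.1 mA.
But then V_CE = 11 − 24.1×2.7 = -54.1 V < V_CE(sat) = 0.2 V — impossible in the active region.
So the transistor is saturated. With V_CE = 0.2 V, I_C = (V_CC − 0.2)/R_C = 10.8/2.7 = 4 mA.
Check: β·I_B = 24.1 mA > I_C = 4 mA, confirming saturation.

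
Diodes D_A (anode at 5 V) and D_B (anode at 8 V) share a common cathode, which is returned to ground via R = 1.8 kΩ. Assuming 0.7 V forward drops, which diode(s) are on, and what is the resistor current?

Assume both conduct. Then node N would need to be at both 5−0.7 = 4.3 V and 8−0.7 = 7.3 V, which is impossible.
Assume only D_B conducts: V_N = 8 − 0.7 = 7.3 V, so I_R = 7.3/1.8 = 4.06 mA.
Check D_A: its anode-to-cathode voltage is 5 − 7.3 = -2.3 V < 0.7 V, so it is off. The assumption is consistent.

Only D_B conducts; I_R ≈ 4.1 mA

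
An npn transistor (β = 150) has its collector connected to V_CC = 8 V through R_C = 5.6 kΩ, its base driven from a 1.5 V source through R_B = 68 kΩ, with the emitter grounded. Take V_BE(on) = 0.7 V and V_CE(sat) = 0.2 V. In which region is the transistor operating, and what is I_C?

Assume active: I_B = (1.5 − 0.7)/68 = 0.0118 mA, giving I_C = β·I_B = 1.76 mA.
But then V_CE = 8 − 1.76×5.6 = -1.88 V < V_CE(sat) = 0.2 V — impossible in the active region.
So the transistor is saturated. With V_CE = 0.2 V, I_C = (V_CC − 0.2)/R_C = 7.8/5.6 = 1.39 mA.
Check: β·I_B = 1.76 mA > I_C = 1.39 mA, confirming saturation.

saturation; I_C ≈ 1.4 mA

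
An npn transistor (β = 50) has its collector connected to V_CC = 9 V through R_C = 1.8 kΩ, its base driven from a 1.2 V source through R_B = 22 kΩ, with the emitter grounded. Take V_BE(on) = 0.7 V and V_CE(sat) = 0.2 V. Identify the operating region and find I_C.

active; I_C ≈ 1.1 mA

Assume active. Base-emitter loop: I_B = (V_BB − V_BE)/R_B = (1.2 − 0.7)/22 = 0.0227 mA.
I_C = β·I_B = 50×0.0227 = 1.14 mA.
V_CE = V_CC − I_C·R_C = 9 − 1.14×1.8 = 6.95 V > V_CE(sat), so the active-region assumption holds.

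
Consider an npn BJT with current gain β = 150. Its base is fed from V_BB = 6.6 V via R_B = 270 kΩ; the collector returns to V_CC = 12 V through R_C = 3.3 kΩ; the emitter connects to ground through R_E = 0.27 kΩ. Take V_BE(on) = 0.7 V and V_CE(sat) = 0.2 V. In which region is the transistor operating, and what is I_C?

active; I_C ≈ 2.8 mA

Assume active. Base-emitter loop: I_B = (V_BB − V_BE)/(R_B + (β+1)R_E) = (6.6 − 0.7)/(270 + 151×0.27) = 0.019 mA.
I_C = β·I_B = 150×0.019 = 2.85 mA.
V_CE = V_CC − I_C·R_C − I_E·R_E = 12 − 2.85×3.3 − 2.87×0.27 = 1.83 V > V_CE(sat), so the active-region assumption holds.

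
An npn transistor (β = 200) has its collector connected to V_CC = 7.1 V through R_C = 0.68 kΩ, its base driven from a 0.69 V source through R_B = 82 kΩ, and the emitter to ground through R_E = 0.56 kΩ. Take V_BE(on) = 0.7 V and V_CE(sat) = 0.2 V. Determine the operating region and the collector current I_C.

cutoff; I_C ≈ 0

V_BB = 0.69 V ≤ V_BE(on) = 0.7 V, so the base-emitter junction is not forward biased.
The transistor is in cutoff: I_B = I_C = 0.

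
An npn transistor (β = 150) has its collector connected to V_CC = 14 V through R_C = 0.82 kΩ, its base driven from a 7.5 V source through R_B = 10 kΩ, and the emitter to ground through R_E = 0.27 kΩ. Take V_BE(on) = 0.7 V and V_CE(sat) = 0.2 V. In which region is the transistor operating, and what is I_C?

Assume active: I_B = (7.5 − 0.7)/(10 + 151×0.27) = 0.134 mA, I_C = β·I_B = 20.1 mA.
Then V_CE = 14 − 20.1×0.82 − 20.2×0.27 = -7.93 V < 0.2 V — the active assumption fails.
Re-solve with V_CE = 0.2 V. KCL at the emitter: V_E/R_E = (V_BB−0.7−V_E)/R_B + (V_CC−0.2−V_E)/R_C, giving V_E = 3.49 V.
I_C = (V_CC − 0.2 − V_E)/R_C = (13.8 − 3.49)/0.82 = 12.6 mA.
Check: I_B = (6.8 − 3.49)/10 = 0.331 mA, and β·I_B = 49.7 mA > I_C, confirming saturation.

saturation; I_C ≈ 13 mA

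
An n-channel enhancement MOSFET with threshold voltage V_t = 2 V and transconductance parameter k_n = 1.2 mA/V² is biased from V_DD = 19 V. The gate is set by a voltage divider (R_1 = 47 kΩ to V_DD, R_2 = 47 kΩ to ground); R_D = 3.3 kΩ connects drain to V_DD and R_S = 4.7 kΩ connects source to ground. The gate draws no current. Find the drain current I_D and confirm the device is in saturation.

V_G = V_DD·R_2/(R_1+R_2) = 19×47/94 = 9.5 V.
Assume saturation: I_D = (k_n/2)(V_GS − V_t)² with V_GS = V_G − I_D·R_S = 9.5 − 4.7·I_D.
Substituting gives 13.3·I_D² − 43.3·I_D + 33.8 = 0, with roots I_D = 1.28 or 1.98 mA.
The root I_D = 1.98 mA gives V_GS = 0.182 V ≤ V_t, so take I_D = 1.28 mA.
Then V_GS = 3.46 V and V_DS = V_DD − I_D(R_D+R_S) = 19 − 1.28×8 = 8.72 V.
Saturation requires V_DS ≥ V_GS − V_t = 1.46 V; 8.72 ≥ 1.46 ✓.

I_D ≈ 1.3 mA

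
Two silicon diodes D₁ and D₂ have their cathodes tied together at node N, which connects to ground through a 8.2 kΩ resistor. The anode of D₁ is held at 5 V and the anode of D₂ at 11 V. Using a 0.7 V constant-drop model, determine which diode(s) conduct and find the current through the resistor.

Only D₂ conducts; I_R ≈ 1.3 mA

Assume both conduct. Then node N would need to be at both 5−0.7 = 4.3 V and 11−0.7 = 10.3 V, which is impossible.
Assume only D₂ conducts: V_N = 11 − 0.7 = 10.3 V, so I_R = 10.3/8.2 = 1.26 mA.
Check D₁: its anode-to-cathode voltage is 5 − 10.3 = -5.3 V < 0.7 V, so it is off. The assumption is consistent.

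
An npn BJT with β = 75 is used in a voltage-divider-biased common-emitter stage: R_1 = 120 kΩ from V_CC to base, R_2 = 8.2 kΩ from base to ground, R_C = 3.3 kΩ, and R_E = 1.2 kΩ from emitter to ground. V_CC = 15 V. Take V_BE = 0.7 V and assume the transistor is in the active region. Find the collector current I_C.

Thevenize the base divider: V_Th = V_CC·R_2/(R_1+R_2) = 15×8.2/128 = 0.959 V, R_Th = R_1‖R_2 = 7.68 kΩ.
Base-emitter loop: V_Th = I_B·R_Th + V_BE + (β+1)I_B·R_E, so I_B = (0.959 − 0.7) / (7.68 + 76×1.2) = 0.00262 mA.
I_C = β·I_B = 75×0.00262 = 0.197 mA, and I_E = (β+1)I_B = 0.199 mA.
V_CE = V_CC − I_C·R_C − I_E·R_E = 15 − 0.197×3.3 − 0.199×1.2 = 14.1 V.
V_CE = 14.1 V > 0.2 V confirms active-region operation.

I_C ≈ 0.2 mA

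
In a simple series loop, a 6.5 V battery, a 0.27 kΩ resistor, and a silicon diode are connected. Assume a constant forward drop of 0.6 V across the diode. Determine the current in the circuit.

KVL around the loop: 6.5 = V_D + I·R = 0.6 + I × 0.27 kΩ.
So I = (6.5 − 0.6) / 0.27 kΩ = 5.9 / 0.27 = 21.9 mA.

I ≈ 22 mA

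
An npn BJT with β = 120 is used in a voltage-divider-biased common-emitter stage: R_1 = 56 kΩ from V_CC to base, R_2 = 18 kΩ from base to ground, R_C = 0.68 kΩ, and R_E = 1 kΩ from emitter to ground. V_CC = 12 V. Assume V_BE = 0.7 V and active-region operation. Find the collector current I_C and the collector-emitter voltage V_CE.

I_C ≈ 2 mA, V_CE ≈ 8.7 V

Thevenize the base divider: V_Th = V_CC·R_2/(R_1+R_2) = 12×18/74 = 2.92 V, R_Th = R_1‖R_2 = 13.6 kΩ.
Base-emitter loop: V_Th = I_B·R_Th + V_BE + (β+1)I_B·R_E, so I_B = (2.92 − 0.7) / (13.6 + 121×1) = 0.0165 mA.
I_C = β·I_B = 120×0.0165 = 1.98 mA, and I_E = (β+1)I_B = 1.99 mA.
V_CE = V_CC − I_C·R_C − I_E·R_E = 12 − 1.98×0.68 − 1.99×1 = 8.66 V.
V_CE = 8.66 V > 0.2 V confirms active-region operation.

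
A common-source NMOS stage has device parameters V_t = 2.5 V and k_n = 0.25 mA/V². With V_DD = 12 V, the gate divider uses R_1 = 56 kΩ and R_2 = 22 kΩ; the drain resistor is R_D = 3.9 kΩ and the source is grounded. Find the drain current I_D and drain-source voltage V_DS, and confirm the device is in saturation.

V_G = V_DD·R_2/(R_1+R_2) = 12×22/78 = 3.38 V. With the source grounded, V_GS = V_G = 3.38 V.
Assume saturation: I_D = (k_n/2)(V_GS − V_t)² = (0.25/2)×(3.38 − 2.5)² = 0.125×0.885² = 0.0978 mA.
V_DS = V_DD − I_D·R_D = 12 − 0.0978×3.9 = 11.6 V.
Saturation requires V_DS ≥ V_GS − V_t = 0.885 V; 11.6 ≥ 0.885 ✓.

I_D ≈ 0.098 mA, V_DS ≈ 12 V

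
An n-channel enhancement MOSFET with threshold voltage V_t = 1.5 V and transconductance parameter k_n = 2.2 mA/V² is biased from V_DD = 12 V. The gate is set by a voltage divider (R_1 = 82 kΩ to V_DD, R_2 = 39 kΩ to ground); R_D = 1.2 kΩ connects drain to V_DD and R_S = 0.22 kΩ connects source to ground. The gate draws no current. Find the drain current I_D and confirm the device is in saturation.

I_D ≈ 3.1 mA

V_G = V_DD·R_2/(R_1+R_2) = 12×39/121 = 3.87 V.
Assume saturation: I_D = (k_n/2)(V_GS − V_t)² with V_GS = V_G − I_D·R_S = 3.87 − 0.22·I_D.
Substituting gives 0.0532·I_D² − 2.15·I_D + 6.17 = 0, with roots I_D = 3.11 or 37.2 mA.
The root I_D = 37.2 mA gives V_GS = -4.31 V ≤ V_t, so take I_D = 3.11 mA.
Then V_GS = 3.18 V and V_DS = V_DD − I_D(R_D+R_S) = 12 − 3.11×1.42 = 7.58 V.
Saturation requires V_DS ≥ V_GS − V_t = 1.68 V; 7.58 ≥ 1.68 ✓.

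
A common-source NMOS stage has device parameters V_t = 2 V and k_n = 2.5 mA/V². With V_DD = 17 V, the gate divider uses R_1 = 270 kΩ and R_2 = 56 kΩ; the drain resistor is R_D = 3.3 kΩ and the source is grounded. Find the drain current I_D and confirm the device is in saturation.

V_G = V_DD·R_2/(R_1+R_2) = 17×56/326 = 2.92 V. With the source grounded, V_GS = V_G = 2.92 V.
Assume saturation: I_D = (k_n/2)(V_GS − V_t)² = (2.5/2)×(2.92 − 2)² = 1.25×0.92² = 1.06 mA.
V_DS = V_DD − I_D·R_D = 17 − 1.06×3.3 = 13.5 V.
Saturation requires V_DS ≥ V_GS − V_t = 0.92 V; 13.5 ≥ 0.92 ✓.

I_D ≈ 1.1 mA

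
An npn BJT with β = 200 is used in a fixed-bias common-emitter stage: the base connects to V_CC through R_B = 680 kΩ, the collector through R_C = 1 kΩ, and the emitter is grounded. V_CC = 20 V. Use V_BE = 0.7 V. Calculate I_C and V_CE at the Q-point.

Base loop: V_CC = I_B·R_B + V_BE, so I_B = (20 − 0.7)/680 kΩ = 0.0284 mA.
In the active region I_C = β·I_B = 200 × 0.0284 = 5.68 mA.
Collector loop: V_CE = V_CC − I_C·R_C = 20 − 5.68×1 = 14.3 V.
Since V_CE = 14.3 V > V_CE(sat) ≈ 0.2 V, the transistor is in the active region as assumed.

I_C ≈ 5.7 mA, V_CE ≈ 14 V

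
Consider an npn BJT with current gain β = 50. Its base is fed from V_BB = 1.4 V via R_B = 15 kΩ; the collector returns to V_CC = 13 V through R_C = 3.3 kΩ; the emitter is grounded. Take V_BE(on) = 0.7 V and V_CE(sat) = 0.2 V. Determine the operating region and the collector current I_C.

active; I_C ≈ 2.3 mA

Assume active. Base-emitter loop: I_B = (V_BB − V_BE)/R_B = (1.4 − 0.7)/15 = 0.0467 mA.
I_C = β·I_B = 50×0.0467 = 2.33 mA.
V_CE = V_CC − I_C·R_C = 13 − 2.33×3.3 = 5.3 V > V_CE(sat), so the active-region assumption holds.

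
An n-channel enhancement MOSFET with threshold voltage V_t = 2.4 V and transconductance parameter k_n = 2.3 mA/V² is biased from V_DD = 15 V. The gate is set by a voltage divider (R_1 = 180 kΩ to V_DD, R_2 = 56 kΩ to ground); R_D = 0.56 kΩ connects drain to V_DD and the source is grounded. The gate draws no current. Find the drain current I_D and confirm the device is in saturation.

I_D ≈ 1.5 mA

V_G = V_DD·R_2/(R_1+R_2) = 15×56/236 = 3.56 V. With the source grounded, V_GS = V_G = 3.56 V.
Assume saturation: I_D = (k_n/2)(V_GS − V_t)² = (2.3/2)×(3.56 − 2.4)² = 1.15×1.16² = 1.55 mA.
V_DS = V_DD − I_D·R_D = 15 − 1.55×0.56 = 14.1 V.
Saturation requires V_DS ≥ V_GS − V_t = 1.16 V; 14.1 ≥ 1.16 ✓.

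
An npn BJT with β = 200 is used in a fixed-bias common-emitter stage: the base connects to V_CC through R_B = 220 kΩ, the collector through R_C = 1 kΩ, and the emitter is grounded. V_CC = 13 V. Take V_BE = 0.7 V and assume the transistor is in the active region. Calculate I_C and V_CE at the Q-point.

Base loop: V_CC = I_B·R_B + V_BE, so I_B = (13 − 0.7)/220 kΩ = 0.0559 mA.
In the active region I_C = β·I_B = 200 × 0.0559 = 11.2 mA.
Collector loop: V_CE = V_CC − I_C·R_C = 13 − 11.2×1 = 1.82 V.
Since V_CE = 1.82 V > V_CE(sat) ≈ 0.2 V, the transistor is in the active region as assumed.

I_C ≈ 11 mA, V_CE ≈ 1.8 V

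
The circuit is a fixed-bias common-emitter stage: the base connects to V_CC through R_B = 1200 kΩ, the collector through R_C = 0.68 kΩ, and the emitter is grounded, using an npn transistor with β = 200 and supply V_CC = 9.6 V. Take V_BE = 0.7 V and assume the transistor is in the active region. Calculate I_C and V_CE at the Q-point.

Base loop: V_CC = I_B·R_B + V_BE, so I_B = (9.6 − 0.7)/1200 kΩ = 0.00742 mA.
In the active region I_C = β·I_B = 200 × 0.00742 = 1.48 mA.
Collector loop: V_CE = V_CC − I_C·R_C = 9.6 − 1.48×0.68 = 8.59 V.
Since V_CE = 8.59 V > V_CE(sat) ≈ 0.2 V, the transistor is in the active region as assumed.

I_C ≈ 1.5 mA, V_CE ≈ 8.6 V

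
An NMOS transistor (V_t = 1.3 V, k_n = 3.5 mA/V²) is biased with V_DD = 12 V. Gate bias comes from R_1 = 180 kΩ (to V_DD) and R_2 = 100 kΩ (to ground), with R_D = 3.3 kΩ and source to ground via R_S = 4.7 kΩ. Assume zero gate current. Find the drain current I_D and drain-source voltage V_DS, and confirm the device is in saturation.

I_D ≈ 0.52 mA, V_DS ≈ 7.8 V

V_G = V_DD·R_2/(R_1+R_2) = 12×100/280 = 4.29 V.
Assume saturation: I_D = (k_n/2)(V_GS − V_t)² with V_GS = V_G − I_D·R_S = 4.29 − 4.7·I_D.
Substituting gives 38.7·I_D² − 50.1·I_D + 15.6 = 0, with roots I_D = 0.519 or 0.777 mA.
The root I_D = 0.777 mA gives V_GS = 0.634 V ≤ V_t, so take I_D = 0.519 mA.
Then V_GS = 1.84 V and V_DS = V_DD − I_D(R_D+R_S) = 12 − 0.519×8 = 7.85 V.
Saturation requires V_DS ≥ V_GS − V_t = 0.545 V; 7.85 ≥ 0.545 ✓.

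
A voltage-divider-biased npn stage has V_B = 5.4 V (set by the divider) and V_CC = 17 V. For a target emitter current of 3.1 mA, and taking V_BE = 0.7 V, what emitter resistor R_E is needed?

R_E ≈ 1.5 kΩ

V_E = V_B − V_BE = 5.4 − 0.7 = 4.7 V.
R_E = V_E / I_E = 4.7 / 3.1 = 1.52 kΩ.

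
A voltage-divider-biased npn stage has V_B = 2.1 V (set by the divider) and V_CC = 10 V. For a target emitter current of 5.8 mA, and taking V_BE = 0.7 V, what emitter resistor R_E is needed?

R_E ≈ 0.24 kΩ

V_E = V_B − V_BE = 2.1 − 0.7 = 1.4 V.
R_E = V_E / I_E = 1.4 / 5.8 = 0.241 kΩ.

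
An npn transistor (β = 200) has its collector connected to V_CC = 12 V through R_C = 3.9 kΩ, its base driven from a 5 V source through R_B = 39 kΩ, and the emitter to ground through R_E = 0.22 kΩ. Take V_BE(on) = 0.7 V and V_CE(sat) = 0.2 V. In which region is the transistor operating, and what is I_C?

saturation; I_C ≈ 2.9 mA

Assume active: I_B = (5 − 0.7)/(39 + 201×0.22) = 0.0517 mA, I_C = β·I_B = 10.3 mA.
Then V_CE = 12 − 10.3×3.9 − 10.4×0.22 = -30.6 V < 0.2 V — the active assumption fails.
Re-solve with V_CE = 0.2 V. KCL at the emitter: V_E/R_E = (V_BB−0.7−V_E)/R_B + (V_CC−0.2−V_E)/R_C, giving V_E = 0.65 V.
I_C = (V_CC − 0.2 − V_E)/R_C = (11.8 − 0.65)/3.9 = 2.86 mA.
Check: I_B = (4.3 − 0.65)/39 = 0.0936 mA, and β·I_B = 18.7 mA > I_C, confirming saturation.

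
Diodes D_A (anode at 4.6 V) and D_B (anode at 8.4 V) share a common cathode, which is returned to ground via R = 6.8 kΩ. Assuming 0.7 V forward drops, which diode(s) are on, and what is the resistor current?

Only D_B conducts; I_R ≈ 1.1 mA

Assume both conduct. Then node N would need to be at both 4.6−0.7 = 3.9 V and 8.4−0.7 = 7.7 V, which is impossible.
Assume only D_B conducts: V_N = 8.4 − 0.7 = 7.7 V, so I_R = 7.7/6.8 = 1.13 mA.
Check D_A: its anode-to-cathode voltage is 4.6 − 7.7 = -3.1 V < 0.7 V, so it is off. The assumption is consistent.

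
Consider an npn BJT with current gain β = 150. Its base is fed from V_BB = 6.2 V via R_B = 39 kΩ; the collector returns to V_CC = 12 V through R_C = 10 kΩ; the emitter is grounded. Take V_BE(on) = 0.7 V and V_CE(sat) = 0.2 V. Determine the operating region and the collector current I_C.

saturation; I_C ≈ 1.2 mA

Assume active: I_B = (6.2 − 0.7)/39 = 0.141 mA, giving I_C = β·I_B = 21.2 mA.
But then V_CE = 12 − 21.2×10 = -200 V < V_CE(sat) = 0.2 V — impossible in the active region.
So the transistor is saturated. With V_CE = 0.2 V, I_C = (V_CC − 0.2)/R_C = 11.8/10 = 1.18 mA.
Check: β·I_B = 21.2 mA > I_C = 1.18 mA, confirming saturation.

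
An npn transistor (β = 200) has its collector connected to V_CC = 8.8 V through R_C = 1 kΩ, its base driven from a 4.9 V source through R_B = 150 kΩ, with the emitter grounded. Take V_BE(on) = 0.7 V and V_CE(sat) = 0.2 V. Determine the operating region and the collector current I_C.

Assume active. Base-emitter loop: I_B = (V_BB − V_BE)/R_B = (4.9 − 0.7)/150 = 0.028 mA.
I_C = β·I_B = 200×0.028 = 5.6 mA.
V_CE = V_CC − I_C·R_C = 8.8 − 5.6×1 = 3.2 V > V_CE(sat), so the active-region assumption holds.

active; I_C ≈ 5.6 mA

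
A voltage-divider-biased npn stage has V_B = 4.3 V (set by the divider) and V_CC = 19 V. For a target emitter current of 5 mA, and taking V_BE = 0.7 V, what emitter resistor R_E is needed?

V_E = V_B − V_BE = 4.3 − 0.7 = 3.6 V.
R_E = V_E / I_E = 3.6 / 5 = 0.72 kΩ.

R_E ≈ 0.72 kΩ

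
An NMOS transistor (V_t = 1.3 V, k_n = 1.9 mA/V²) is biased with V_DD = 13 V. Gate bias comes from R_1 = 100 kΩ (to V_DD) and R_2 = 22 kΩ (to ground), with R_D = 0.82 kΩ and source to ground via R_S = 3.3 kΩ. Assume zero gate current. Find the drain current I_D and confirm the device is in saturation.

V_G = V_DD·R_2/(R_1+R_2) = 13×22/122 = 2.34 V.
Assume saturation: I_D = (k_n/2)(V_GS − V_t)² with V_GS = V_G − I_D·R_S = 2.34 − 3.3·I_D.
Substituting gives 10.3·I_D² − 7.55·I_D + 1.04 = 0, with roots I_D = 0.183 or 0.546 mA.
The root I_D = 0.546 mA gives V_GS = 0.542 V ≤ V_t, so take I_D = 0.183 mA.
Then V_GS = 1.74 V and V_DS = V_DD − I_D(R_D+R_S) = 13 − 0.183×4.12 = 12.2 V.
Saturation requires V_DS ≥ V_GS − V_t = 0.439 V; 12.2 ≥ 0.439 ✓.

I_D ≈ 0.18 mA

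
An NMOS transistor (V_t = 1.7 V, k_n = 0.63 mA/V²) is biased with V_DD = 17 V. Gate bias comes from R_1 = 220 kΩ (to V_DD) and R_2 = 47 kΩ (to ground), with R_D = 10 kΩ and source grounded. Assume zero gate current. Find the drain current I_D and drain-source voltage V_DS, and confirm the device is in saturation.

V_G = V_DD·R_2/(R_1+R_2) = 17×47/267 = 2.99 V. With the source grounded, V_GS = V_G = 2.99 V.
Assume saturation: I_D = (k_n/2)(V_GS − V_t)² = (0.63/2)×(2.99 − 1.7)² = 0.315×1.29² = 0.526 mA.
V_DS = V_DD − I_D·R_D = 17 − 0.526×10 = 11.7 V.
Saturation requires V_DS ≥ V_GS − V_t = 1.29 V; 11.7 ≥ 1.29 ✓.

I_D ≈ 0.53 mA, V_DS ≈ 12 V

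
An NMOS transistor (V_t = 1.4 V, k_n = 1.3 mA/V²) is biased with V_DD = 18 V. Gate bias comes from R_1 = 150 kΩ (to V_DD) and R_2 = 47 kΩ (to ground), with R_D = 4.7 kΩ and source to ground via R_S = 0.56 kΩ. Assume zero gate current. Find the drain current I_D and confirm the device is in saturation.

I_D ≈ 2 mA

V_G = V_DD·R_2/(R_1+R_2) = 18×47/197 = 4.29 V.
Assume saturation: I_D = (k_n/2)(V_GS − V_t)² with V_GS = V_G − I_D·R_S = 4.29 − 0.56·I_D.
Substituting gives 0.204·I_D² − 3.11·I_D + 5.45 = 0, with roots I_D = 2.02 or 13.2 mA.
The root I_D = 13.2 mA gives V_GS = -3.11 V ≤ V_t, so take I_D = 2.02 mA.
Then V_GS = 3.16 V and V_DS = V_DD − I_D(R_D+R_S) = 18 − 2.02×5.26 = 7.37 V.
Saturation requires V_DS ≥ V_GS − V_t = 1.76 V; 7.37 ≥ 1.76 ✓.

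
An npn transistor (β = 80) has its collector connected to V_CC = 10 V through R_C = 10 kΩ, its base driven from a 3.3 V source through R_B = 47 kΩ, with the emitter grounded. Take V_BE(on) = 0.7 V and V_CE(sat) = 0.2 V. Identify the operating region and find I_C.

saturation; I_C ≈ 0.98 mA

Assume active: I_B = (3.3 − 0.7)/47 = 0.0553 mA, giving I_C = β·I_B = 4.43 mA.
But then V_CE = 10 − 4.43×10 = -34.3 V < V_CE(sat) = 0.2 V — impossible in the active region.
So the transistor is saturated. With V_CE = 0.2 V, I_C = (V_CC − 0.2)/R_C = 9.8/10 = 0.98 mA.
Check: β·I_B = 4.43 mA > I_C = 0.98 mA, confirming saturation.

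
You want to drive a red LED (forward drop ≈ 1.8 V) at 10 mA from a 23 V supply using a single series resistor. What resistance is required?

R ≈ 2.1 kΩ

The resistor drops V_S − V_D = 23 − 1.8 = 21.2 V at 10 mA.
R = 21.2 V / 10 mA = 2.12 kΩ.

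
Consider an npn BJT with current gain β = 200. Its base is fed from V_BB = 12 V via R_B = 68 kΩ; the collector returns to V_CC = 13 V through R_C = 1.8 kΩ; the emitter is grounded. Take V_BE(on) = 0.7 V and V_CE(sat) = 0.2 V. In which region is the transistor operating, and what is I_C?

saturation; I_C ≈ 7.1 mA

Assume active: I_B = (12 − 0.7)/68 = 0.166 mA, giving I_C = β·I_B = 33.2 mA.
But then V_CE = 13 − 33.2×1.8 = -46.8 V < V_CE(sat) = 0.2 V — impossible in the active region.
So the transistor is saturated. With V_CE = 0.2 V, I_C = (V_CC − 0.2)/R_C = 12.8/1.8 = 7.11 mA.
Check: β·I_B = 33.2 mA > I_C = 7.11 mA, confirming saturation.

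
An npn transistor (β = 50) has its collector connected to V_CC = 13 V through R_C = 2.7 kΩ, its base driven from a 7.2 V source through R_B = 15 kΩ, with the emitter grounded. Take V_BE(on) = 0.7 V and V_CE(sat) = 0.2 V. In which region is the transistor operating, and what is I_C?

saturation; I_C ≈ 4.7 mA

Assume active: I_B = (7.2 − 0.7)/15 = 0.433 mA, giving I_C = β·I_B = 21.7 mA.
But then V_CE = 13 − 21.7×2.7 = -45.5 V < V_CE(sat) = 0.2 V — impossible in the active region.
So the transistor is saturated. With V_CE = 0.2 V, I_C = (V_CC − 0.2)/R_C = 12.8/2.7 = 4.74 mA.
Check: β·I_B = 21.7 mA > I_C = 4.74 mA, confirming saturation.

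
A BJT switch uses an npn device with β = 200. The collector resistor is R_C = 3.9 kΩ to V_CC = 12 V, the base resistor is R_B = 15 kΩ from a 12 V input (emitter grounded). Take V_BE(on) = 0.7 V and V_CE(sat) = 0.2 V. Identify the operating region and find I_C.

Assume active: I_B = (12 − 0.7)/15 = 0.753 mA, giving I_C = β·I_B = 151 mA.
But then V_CE = 12 − 151×3.9 = -576 V < V_CE(sat) = 0.2 V — impossible in the active region.
So the transistor is saturated. With V_CE = 0.2 V, I_C = (V_CC − 0.2)/R_C = 11.8/3.9 = 3.03 mA.
Check: β·I_B = 151 mA > I_C = 3.03 mA, confirming saturation.

saturation; I_C ≈ 3 mA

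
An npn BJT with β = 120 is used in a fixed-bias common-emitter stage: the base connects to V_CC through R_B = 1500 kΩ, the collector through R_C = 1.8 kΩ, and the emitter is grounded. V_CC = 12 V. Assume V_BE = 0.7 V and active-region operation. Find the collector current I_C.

I_C ≈ 0.9 mA

Base loop: V_CC = I_B·R_B + V_BE, so I_B = (12 − 0.7)/1500 kΩ = 0.00753 mA.
In the active region I_C = β·I_B = 120 × 0.00753 = 0.904 mA.
Collector loop: V_CE = V_CC − I_C·R_C = 12 − 0.904×1.8 = 10.4 V.
Since V_CE = 10.4 V > V_CE(sat) ≈ 0.2 V, the transistor is in the active region as assumed.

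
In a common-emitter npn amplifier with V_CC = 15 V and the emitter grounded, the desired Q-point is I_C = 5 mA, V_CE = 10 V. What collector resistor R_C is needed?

R_C ≈ 1 kΩ

Collector loop: V_CC = I_C·R_C + V_CE.
R_C = (V_CC − V_CE)/I_C = (15 − 10)/5 = 1 kΩ.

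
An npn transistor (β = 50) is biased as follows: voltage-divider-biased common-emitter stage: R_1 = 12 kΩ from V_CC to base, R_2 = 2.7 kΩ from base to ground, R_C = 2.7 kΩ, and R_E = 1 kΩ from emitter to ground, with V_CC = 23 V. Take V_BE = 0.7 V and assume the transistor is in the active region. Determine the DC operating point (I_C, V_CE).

I_C ≈ 3.3 mA, V_CE ≈ 11 V

Thevenize the base divider: V_Th = V_CC·R_2/(R_1+R_2) = 23×2.7/14.7 = 4.22 V, R_Th = R_1‖R_2 = 2.2 kΩ.
Base-emitter loop: V_Th = I_B·R_Th + V_BE + (β+1)I_B·R_E, so I_B = (4.22 − 0.7) / (2.2 + 51×1) = 0.0662 mA.
I_C = β·I_B = 50×0.0662 = 3.31 mA, and I_E = (β+1)I_B = 3.38 mA.
V_CE = V_CC − I_C·R_C − I_E·R_E = 23 − 3.31×2.7 − 3.38×1 = 10.7 V.
V_CE = 10.7 V > 0.2 V confirms active-region operation.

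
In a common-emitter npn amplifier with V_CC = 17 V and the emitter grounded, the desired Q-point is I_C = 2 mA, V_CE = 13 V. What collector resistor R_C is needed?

Collector loop: V_CC = I_C·R_C + V_CE.
R_C = (V_CC − V_CE)/I_C = (17 − 13)/2 = 2 kΩ.

R_C ≈ 2 kΩ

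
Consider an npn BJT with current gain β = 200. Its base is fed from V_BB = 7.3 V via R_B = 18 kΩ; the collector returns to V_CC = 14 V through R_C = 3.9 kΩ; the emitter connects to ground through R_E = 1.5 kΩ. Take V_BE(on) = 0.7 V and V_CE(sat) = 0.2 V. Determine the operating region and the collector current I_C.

saturation; I_C ≈ 2.5 mA

Assume active: I_B = (7.3 − 0.7)/(18 + 201×1.5) = 0.0207 mA, I_C = β·I_B = 4.13 mA.
Then V_CE = 14 − 4.13×3.9 − 4.15×1.5 = -8.34 V < 0.2 V — the active assumption fails.
Re-solve with V_CE = 0.2 V. KCL at the emitter: V_E/R_E = (V_BB−0.7−V_E)/R_B + (V_CC−0.2−V_E)/R_C, giving V_E = 3.99 V.
I_C = (V_CC − 0.2 − V_E)/R_C = (13.8 − 3.99)/3.9 = 2.52 mA.
Check: I_B = (6.6 − 3.99)/18 = 0.145 mA, and β·I_B = 29 mA > I_C, confirming saturation.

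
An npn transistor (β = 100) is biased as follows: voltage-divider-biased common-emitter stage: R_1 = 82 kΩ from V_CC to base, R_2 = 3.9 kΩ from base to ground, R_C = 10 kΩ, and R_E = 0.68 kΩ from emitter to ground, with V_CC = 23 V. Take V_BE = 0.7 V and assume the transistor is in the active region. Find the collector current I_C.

I_C ≈ 0.48 mA

Thevenize the base divider: V_Th = V_CC·R_2/(R_1+R_2) = 23×3.9/85.9 = 1.04 V, R_Th = R_1‖R_2 = 3.72 kΩ.
Base-emitter loop: V_Th = I_B·R_Th + V_BE + (β+1)I_B·R_E, so I_B = (1.04 − 0.7) / (3.72 + 101×0.68) = 0.00475 mA.
I_C = β·I_B = 100×0.00475 = 0.475 mA, and I_E = (β+1)I_B = 0.48 mA.
V_CE = V_CC − I_C·R_C − I_E·R_E = 23 − 0.475×10 − 0.48×0.68 = 17.9 V.
V_CE = 17.9 V > 0.2 V confirms active-region operation.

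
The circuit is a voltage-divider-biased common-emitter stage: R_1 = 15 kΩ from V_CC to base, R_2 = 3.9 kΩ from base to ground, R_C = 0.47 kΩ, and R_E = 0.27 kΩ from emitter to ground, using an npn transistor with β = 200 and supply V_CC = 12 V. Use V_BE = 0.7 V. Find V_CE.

V_CE ≈ 7.4 V

Thevenize the base divider: V_Th = V_CC·R_2/(R_1+R_2) = 12×3.9/18.9 = 2.48 V, R_Th = R_1‖R_2 = 3.1 kΩ.
Base-emitter loop: V_Th = I_B·R_Th + V_BE + (β+1)I_B·R_E, so I_B = (2.48 − 0.7) / (3.1 + 201×0.27) = 0.031 mA.
I_C = β·I_B = 200×0.031 = 6.19 mA, and I_E = (β+1)I_B = 6.22 mA.
V_CE = V_CC − I_C·R_C − I_E·R_E = 12 − 6.19×0.47 − 6.22×0.27 = 7.41 V.
V_CE = 7.41 V > 0.2 V confirms active-region operation.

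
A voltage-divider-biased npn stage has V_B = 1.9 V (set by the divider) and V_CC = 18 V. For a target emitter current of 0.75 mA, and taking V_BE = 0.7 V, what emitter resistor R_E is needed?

V_E = V_B − V_BE = 1.9 − 0.7 = 1.2 V.
R_E = V_E / I_E = 1.2 / 0.75 = 1.6 kΩ.

R_E ≈ 1.6 kΩ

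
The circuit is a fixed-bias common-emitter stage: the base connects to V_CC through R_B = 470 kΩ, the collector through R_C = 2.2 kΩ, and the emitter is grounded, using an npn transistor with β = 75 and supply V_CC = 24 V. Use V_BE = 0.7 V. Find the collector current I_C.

Base loop: V_CC = I_B·R_B + V_BE, so I_B = (24 − 0.7)/470 kΩ = 0.0496 mA.
In the active region I_C = β·I_B = 75 × 0.0496 = 3.72 mA.
Collector loop: V_CE = V_CC − I_C·R_C = 24 − 3.72×2.2 = 15.8 V.
Since V_CE = 15.8 V > V_CE(sat) ≈ 0.2 V, the transistor is in the active region as assumed.

I_C ≈ 3.7 mA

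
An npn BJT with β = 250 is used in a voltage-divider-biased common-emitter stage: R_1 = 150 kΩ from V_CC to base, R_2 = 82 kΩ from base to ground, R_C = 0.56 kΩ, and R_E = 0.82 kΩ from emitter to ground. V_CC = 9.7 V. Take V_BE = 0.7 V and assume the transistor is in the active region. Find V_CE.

Thevenize the base divider: V_Th = V_CC·R_2/(R_1+R_2) = 9.7×82/232 = 3.43 V, R_Th = R_1‖R_2 = 53 kΩ.
Base-emitter loop: V_Th = I_B·R_Th + V_BE + (β+1)I_B·R_E, so I_B = (3.43 − 0.7) / (53 + 251×0.82) = 0.0105 mA.
I_C = β·I_B = 250×0.0105 = 2.64 mA, and I_E = (β+1)I_B = 2.65 mA.
V_CE = V_CC − I_C·R_C − I_E·R_E = 9.7 − 2.64×0.56 − 2.65×0.82 = 6.05 V.
V_CE = 6.05 V > 0.2 V confirms active-region operation.

V_CE ≈ 6.1 V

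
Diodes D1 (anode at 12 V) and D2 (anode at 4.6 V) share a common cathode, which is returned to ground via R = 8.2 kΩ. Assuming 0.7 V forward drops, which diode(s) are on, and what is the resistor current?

Only D1 conducts; I_R ≈ 1.4 mA

Assume both conduct. Then node N would need to be at both 12−0.7 = 11.3 V and 4.6−0.7 = 3.9 V, which is impossible.
Assume only D1 conducts: V_N = 12 − 0.7 = 11.3 V, so I_R = 11.3/8.2 = 1.38 mA.
Check D2: its anode-to-cathode voltage is 4.6 − 11.3 = -6.7 V < 0.7 V, so it is off. The assumption is consistent.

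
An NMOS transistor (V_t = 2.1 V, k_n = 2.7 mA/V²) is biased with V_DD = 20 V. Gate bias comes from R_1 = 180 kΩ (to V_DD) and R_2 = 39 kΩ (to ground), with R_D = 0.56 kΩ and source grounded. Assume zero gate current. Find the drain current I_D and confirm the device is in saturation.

I_D ≈ 2.9 mA

V_G = V_DD·R_2/(R_1+R_2) = 20×39/219 = 3.56 V. With the source grounded, V_GS = V_G = 3.56 V.
Assume saturation: I_D = (k_n/2)(V_GS − V_t)² = (2.7/2)×(3.56 − 2.1)² = 1.35×1.46² = 2.88 mA.
V_DS = V_DD − I_D·R_D = 20 − 2.88×0.56 = 18.4 V.
Saturation requires V_DS ≥ V_GS − V_t = 1.46 V; 18.4 ≥ 1.46 ✓.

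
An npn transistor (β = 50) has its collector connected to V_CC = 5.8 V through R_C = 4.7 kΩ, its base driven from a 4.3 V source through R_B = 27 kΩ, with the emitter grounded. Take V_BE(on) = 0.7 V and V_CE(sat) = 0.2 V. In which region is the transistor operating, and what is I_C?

Assume active: I_B = (4.3 − 0.7)/27 = 0.133 mA, giving I_C = β·I_B = 6.67 mA.
But then V_CE = 5.8 − 6.67×4.7 = -25.5 V < V_CE(sat) = 0.2 V — impossible in the active region.
So the transistor is saturated. With V_CE = 0.2 V, I_C = (V_CC − 0.2)/R_C = 5.6/4.7 = 1.19 mA.
Check: β·I_B = 6.67 mA > I_C = 1.19 mA, confirming saturation.

saturation; I_C ≈ 1.2 mA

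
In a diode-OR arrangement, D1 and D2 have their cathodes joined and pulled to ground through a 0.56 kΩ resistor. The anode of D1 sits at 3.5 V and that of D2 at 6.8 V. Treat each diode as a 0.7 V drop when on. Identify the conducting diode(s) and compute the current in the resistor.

Assume both conduct. Then node N would need to be at both 3.5−0.7 = 2.8 V and 6.8−0.7 = 6.1 V, which is impossible.
Assume only D2 conducts: V_N = 6.8 − 0.7 = 6.1 V, so I_R = 6.1/0.56 = 10.9 mA.
Check D1: its anode-to-cathode voltage is 3.5 − 6.1 = -2.6 V < 0.7 V, so it is off. The assumption is consistent.

Only D2 conducts; I_R ≈ 11 mA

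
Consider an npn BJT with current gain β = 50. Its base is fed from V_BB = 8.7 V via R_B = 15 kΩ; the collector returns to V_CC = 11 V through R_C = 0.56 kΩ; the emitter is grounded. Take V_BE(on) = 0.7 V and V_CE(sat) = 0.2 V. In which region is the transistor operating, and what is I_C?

saturation; I_C ≈ 19 mA

Assume active: I_B = (8.7 − 0.7)/15 = 0.533 mA, giving I_C = β·I_B = 26.7 mA.
But then V_CE = 11 − 26.7×0.56 = -3.93 V < V_CE(sat) = 0.2 V — impossible in the active region.
So the transistor is saturated. With V_CE = 0.2 V, I_C = (V_CC − 0.2)/R_C = 10.8/0.56 = 19.3 mA.
Check: β·I_B = 26.7 mA > I_C = 19.3 mA, confirming saturation.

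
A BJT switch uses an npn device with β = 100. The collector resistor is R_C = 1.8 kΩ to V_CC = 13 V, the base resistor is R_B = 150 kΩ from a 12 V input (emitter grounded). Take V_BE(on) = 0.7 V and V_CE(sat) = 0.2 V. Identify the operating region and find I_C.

Assume active: I_B = (12 − 0.7)/150 = 0.0753 mA, giving I_C = β·I_B = 7.53 mA.
But then V_CE = 13 − 7.53×1.8 = -0.56 V < V_CE(sat) = 0.2 V — impossible in the active region.
So the transistor is saturated. With V_CE = 0.2 V, I_C = (V_CC − 0.2)/R_C = 12.8/1.8 = 7.11 mA.
Check: β·I_B = 7.53 mA > I_C = 7.11 mA, confirming saturation.

saturation; I_C ≈ 7.1 mA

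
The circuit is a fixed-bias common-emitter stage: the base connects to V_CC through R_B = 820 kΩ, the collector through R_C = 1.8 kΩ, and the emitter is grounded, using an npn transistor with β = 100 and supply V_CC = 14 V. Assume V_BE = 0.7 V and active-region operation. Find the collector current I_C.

Base loop: V_CC = I_B·R_B + V_BE, so I_B = (14 − 0.7)/820 kΩ = 0.0162 mA.
In the active region I_C = β·I_B = 100 × 0.0162 = 1.62 mA.
Collector loop: V_CE = V_CC − I_C·R_C = 14 − 1.62×1.8 = 11.1 V.
Since V_CE = 11.1 V > V_CE(sat) ≈ 0.2 V, the transistor is in the active region as assumed.

I_C ≈ 1.6 mA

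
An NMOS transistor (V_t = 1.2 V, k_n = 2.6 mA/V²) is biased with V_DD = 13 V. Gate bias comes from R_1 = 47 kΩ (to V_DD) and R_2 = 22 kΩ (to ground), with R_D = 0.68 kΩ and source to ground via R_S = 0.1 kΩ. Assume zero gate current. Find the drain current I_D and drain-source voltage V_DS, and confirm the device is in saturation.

V_G = V_DD·R_2/(R_1+R_2) = 13×22/69 = 4.14 V.
Assume saturation: I_D = (k_n/2)(V_GS − V_t)² with V_GS = V_G − I_D·R_S = 4.14 − 0.1·I_D.
Substituting gives 0.013·I_D² − 1.77·I_D + 11.3 = 0, with roots I_D = 6.72 or 129 mA.
The root I_D = 129 mA gives V_GS = -8.77 V ≤ V_t, so take I_D = 6.72 mA.
Then V_GS = 3.47 V and V_DS = V_DD − I_D(R_D+R_S) = 13 − 6.72×0.78 = 7.76 V.
Saturation requires V_DS ≥ V_GS − V_t = 2.27 V; 7.76 ≥ 2.27 ✓.

I_D ≈ 6.7 mA, V_DS ≈ 7.8 V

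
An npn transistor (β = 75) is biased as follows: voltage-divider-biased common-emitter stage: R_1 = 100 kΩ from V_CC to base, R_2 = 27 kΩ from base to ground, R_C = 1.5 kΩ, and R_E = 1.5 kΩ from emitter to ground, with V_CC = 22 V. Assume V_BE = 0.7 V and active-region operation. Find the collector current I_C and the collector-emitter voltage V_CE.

Thevenize the base divider: V_Th = V_CC·R_2/(R_1+R_2) = 22×27/127 = 4.68 V, R_Th = R_1‖R_2 = 21.3 kΩ.
Base-emitter loop: V_Th = I_B·R_Th + V_BE + (β+1)I_B·R_E, so I_B = (4.68 − 0.7) / (21.3 + 76×1.5) = 0.0294 mA.
I_C = β·I_B = 75×0.0294 = 2.21 mA, and I_E = (β+1)I_B = 2.23 mA.
V_CE = V_CC − I_C·R_C − I_E·R_E = 22 − 2.21×1.5 − 2.23×1.5 = 15.3 V.
V_CE = 15.3 V > 0.2 V confirms active-region operation.

I_C ≈ 2.2 mA, V_CE ≈ 15 V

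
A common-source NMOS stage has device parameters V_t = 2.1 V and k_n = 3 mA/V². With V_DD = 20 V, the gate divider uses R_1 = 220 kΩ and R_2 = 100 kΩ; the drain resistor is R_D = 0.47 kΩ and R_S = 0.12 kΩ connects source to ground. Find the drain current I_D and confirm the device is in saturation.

V_G = V_DD·R_2/(R_1+R_2) = 20×100/320 = 6.25 V.
Assume saturation: I_D = (k_n/2)(V_GS − V_t)² with V_GS = V_G − I_D·R_S = 6.25 − 0.12·I_D.
Substituting gives 0.0216·I_D² − 2.49·I_D + 25.8 = 0, with roots I_D = 11.5 or 104 mA.
The root I_D = 104 mA gives V_GS = -6.22 V ≤ V_t, so take I_D = 11.5 mA.
Then V_GS = 4.87 V and V_DS = V_DD − I_D(R_D+R_S) = 20 − 11.5×0.59 = 13.2 V.
Saturation requires V_DS ≥ V_GS − V_t = 2.77 V; 13.2 ≥ 2.77 ✓.

I_D ≈ 12 mA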